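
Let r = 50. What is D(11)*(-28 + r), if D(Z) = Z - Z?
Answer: 0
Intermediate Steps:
D(Z) = 0
D(11)*(-28 + r) = 0*(-28 + 50) = 0*22 = 0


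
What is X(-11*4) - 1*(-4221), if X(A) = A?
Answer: 4177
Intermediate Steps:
X(-11*4) - 1*(-4221) = -11*4 - 1*(-4221) = -44 + 4221 = 4177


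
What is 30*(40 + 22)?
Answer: 1860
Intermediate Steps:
30*(40 + 22) = 30*62 = 1860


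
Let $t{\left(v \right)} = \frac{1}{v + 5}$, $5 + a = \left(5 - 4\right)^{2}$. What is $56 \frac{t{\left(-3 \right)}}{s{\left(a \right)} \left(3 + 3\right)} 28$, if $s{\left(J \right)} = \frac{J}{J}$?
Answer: $\frac{392}{3} \approx 130.67$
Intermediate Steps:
$a = -4$ ($a = -5 + \left(5 - 4\right)^{2} = -5 + 1^{2} = -5 + 1 = -4$)
$s{\left(J \right)} = 1$
$t{\left(v \right)} = \frac{1}{5 + v}$
$56 \frac{t{\left(-3 \right)}}{s{\left(a \right)} \left(3 + 3\right)} 28 = 56 \frac{1}{\left(5 - 3\right) 1 \left(3 + 3\right)} 28 = 56 \frac{1}{2 \cdot 1 \cdot 6} \cdot 28 = 56 \frac{1}{2 \cdot 6} \cdot 28 = 56 \cdot \frac{1}{2} \cdot \frac{1}{6} \cdot 28 = 56 \cdot \frac{1}{12} \cdot 28 = \frac{14}{3} \cdot 28 = \frac{392}{3}$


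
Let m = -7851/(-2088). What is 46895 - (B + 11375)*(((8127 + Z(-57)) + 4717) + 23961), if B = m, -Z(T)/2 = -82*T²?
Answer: -4511305908577/696 ≈ -6.4818e+9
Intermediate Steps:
Z(T) = 164*T² (Z(T) = -(-164)*T² = 164*T²)
m = 2617/696 (m = -7851*(-1/2088) = 2617/696 ≈ 3.7601)
B = 2617/696 ≈ 3.7601
46895 - (B + 11375)*(((8127 + Z(-57)) + 4717) + 23961) = 46895 - (2617/696 + 11375)*(((8127 + 164*(-57)²) + 4717) + 23961) = 46895 - 7919617*(((8127 + 164*3249) + 4717) + 23961)/696 = 46895 - 7919617*(((8127 + 532836) + 4717) + 23961)/696 = 46895 - 7919617*((540963 + 4717) + 23961)/696 = 46895 - 7919617*(545680 + 23961)/696 = 46895 - 7919617*569641/696 = 46895 - 1*4511338547497/696 = 46895 - 4511338547497/696 = -4511305908577/696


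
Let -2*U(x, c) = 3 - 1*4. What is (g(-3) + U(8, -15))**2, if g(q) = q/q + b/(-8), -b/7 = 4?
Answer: 25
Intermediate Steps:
b = -28 (b = -7*4 = -28)
g(q) = 9/2 (g(q) = q/q - 28/(-8) = 1 - 28*(-1/8) = 1 + 7/2 = 9/2)
U(x, c) = 1/2 (U(x, c) = -(3 - 1*4)/2 = -(3 - 4)/2 = -1/2*(-1) = 1/2)
(g(-3) + U(8, -15))**2 = (9/2 + 1/2)**2 = 5**2 = 25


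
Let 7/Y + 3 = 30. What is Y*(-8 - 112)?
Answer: -280/9 ≈ -31.111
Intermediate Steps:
Y = 7/27 (Y = 7/(-3 + 30) = 7/27 ≈ 0.25926)
Y*(-8 - 112) = 7*(-8 - 112)/27 = (7/27)*(-120) = -280/9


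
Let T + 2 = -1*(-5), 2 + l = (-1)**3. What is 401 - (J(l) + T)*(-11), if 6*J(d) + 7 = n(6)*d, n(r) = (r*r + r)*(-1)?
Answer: 3913/6 ≈ 652.17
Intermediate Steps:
l = -3 (l = -2 + (-1)**3 = -2 - 1 = -3)
n(r) = -r - r**2 (n(r) = (r**2 + r)*(-1) = (r + r**2)*(-1) = -r - r**2)
T = 3 (T = -2 - 1*(-5) = -2 + 5 = 3)
J(d) = -7/6 - 7*d (J(d) = -7/6 + ((-1*6*(1 + 6))*d)/6 = -7/6 + ((-1*6*7)*d)/6 = -7/6 + (-42*d)/6 = -7/6 - 7*d)
401 - (J(l) + T)*(-11) = 401 - ((-7/6 - 7*(-3)) + 3)*(-11) = 401 - ((-7/6 + 21) + 3)*(-11) = 401 - (119/6 + 3)*(-11) = 401 - 137*(-11)/6 = 401 - 1*(-1507/6) = 401 + 1507/6 = 3913/6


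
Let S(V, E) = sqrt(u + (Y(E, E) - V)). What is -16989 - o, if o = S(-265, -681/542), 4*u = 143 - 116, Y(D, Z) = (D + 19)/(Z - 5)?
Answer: -16989 - sqrt(12368838659)/6782 ≈ -17005.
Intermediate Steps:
Y(D, Z) = (19 + D)/(-5 + Z)
u = 27/4 (u = (143 - 116)/4 = (1/4)*27 = 27/4 ≈ 6.7500)
S(V, E) = sqrt(27/4 - V + (19 + E)/(-5 + E)) (S(V, E) = sqrt(27/4 + ((19 + E)/(-5 + E) - V)) = sqrt(27/4 + (-V + (19 + E)/(-5 + E))) = sqrt(27/4 - V + (19 + E)/(-5 + E)))
o = sqrt(12368838659)/6782 (o = sqrt((76 + 4*(-681/542) + (-5 - 681/542)*(27 - 4*(-265)))/(-5 - 681/542))/2 = sqrt((76 + 4*(-681*1/542) + (-5 - 681*1/542)*(27 + 1060))/(-5 - 681*1/542))/2 = sqrt((76 + 4*(-681/542) + (-5 - 681/542)*1087)/(-5 - 681/542))/2 = sqrt((76 - 1362/271 - 3391/542*1087)/(-3391/542))/2 = sqrt(-542*(76 - 1362/271 - 3686017/542)/3391)/2 = sqrt(-542/3391*(-3647549/542))/2 = sqrt(3647549/3391)/2 = (sqrt(12368838659)/3391)/2 = sqrt(12368838659)/6782 ≈ 16.399)
-16989 - o = -16989 - sqrt(12368838659)/6782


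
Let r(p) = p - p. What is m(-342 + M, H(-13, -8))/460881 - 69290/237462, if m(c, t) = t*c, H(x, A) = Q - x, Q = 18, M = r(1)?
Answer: -1914000923/6080095779 ≈ -0.31480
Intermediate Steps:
r(p) = 0
M = 0
H(x, A) = 18 - x
m(c, t) = c*t
m(-342 + M, H(-13, -8))/460881 - 69290/237462 = ((-342 + 0)*(18 - 1*(-13)))/460881 - 69290/237462 = -342*(18 + 13)*(1/460881) - 69290*1/237462 = -342*31*(1/460881) - 34645/118731 = -10602*1/460881 - 34645/118731 = -1178/51209 - 34645/118731 = -1914000923/6080095779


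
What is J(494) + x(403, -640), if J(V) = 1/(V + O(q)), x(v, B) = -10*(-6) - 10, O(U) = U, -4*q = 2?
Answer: 49352/987 ≈ 50.002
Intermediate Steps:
q = -1/2 (q = -1/4*2 = -1/2 ≈ -0.50000)
x(v, B) = 50 (x(v, B) = 60 - 10 = 50)
J(V) = 1/(-1/2 + V) (J(V) = 1/(V - 1/2) = 1/(-1/2 + V))
J(494) + x(403, -640) = 2/(-1 + 2*494) + 50 = 2/(-1 + 988) + 50 = 2/987 + 50 = 49352/987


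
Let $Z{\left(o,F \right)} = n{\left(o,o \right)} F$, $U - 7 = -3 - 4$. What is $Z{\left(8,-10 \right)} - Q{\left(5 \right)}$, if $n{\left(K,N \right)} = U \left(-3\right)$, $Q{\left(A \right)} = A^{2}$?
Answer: $-25$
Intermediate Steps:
$U = 0$ ($U = 7 - 7 = 0$)
$n{\left(K,N \right)} = 0$ ($n{\left(K,N \right)} = 0 \left(-3\right) = 0$)
$Z{\left(o,F \right)} = 0$ ($Z{\left(o,F \right)} = 0 F = 0$)
$Z{\left(8,-10 \right)} - Q{\left(5 \right)} = 0 - 5^{2} = 0 - 25 = -25$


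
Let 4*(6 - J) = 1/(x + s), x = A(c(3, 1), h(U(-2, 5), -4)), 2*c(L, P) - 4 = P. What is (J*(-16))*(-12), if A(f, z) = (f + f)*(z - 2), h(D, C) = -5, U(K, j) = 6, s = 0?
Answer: 40368/35 ≈ 1153.4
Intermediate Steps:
c(L, P) = 2 + P/2
A(f, z) = 2*f*(-2 + z) (A(f, z) = (2*f)*(-2 + z) = 2*f*(-2 + z))
x = -35 (x = 2*(2 + (1/2)*1)*(-2 - 5) = 2*(2 + 1/2)*(-7) = 2*(5/2)*(-7) = -35)
J = 841/140 (J = 6 - 1/(4*(-35 + 0)) = 6 - 1/4/(-35) = 6 - 1/4*(-1/35) = 6 + 1/140 = 841/140 ≈ 6.0071)
(J*(-16))*(-12) = ((841/140)*(-16))*(-12) = -3364/35*(-12) = 40368/35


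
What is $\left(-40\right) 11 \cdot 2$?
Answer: $-880$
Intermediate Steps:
$\left(-40\right) 11 \cdot 2 = \left(-440\right) 2 = -880$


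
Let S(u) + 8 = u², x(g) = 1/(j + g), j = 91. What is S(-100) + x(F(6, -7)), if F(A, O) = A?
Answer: 969225/97 ≈ 9992.0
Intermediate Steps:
x(g) = 1/(91 + g)
S(u) = -8 + u²
S(-100) + x(F(6, -7)) = (-8 + (-100)²) + 1/(91 + 6) = (-8 + 10000) + 1/97 = 9992 + 1/97 = 969225/97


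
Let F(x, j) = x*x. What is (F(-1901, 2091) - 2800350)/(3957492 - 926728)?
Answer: 813451/3030764 ≈ 0.26840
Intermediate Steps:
F(x, j) = x²
(F(-1901, 2091) - 2800350)/(3957492 - 926728) = ((-1901)² - 2800350)/(3957492 - 926728) = (3613801 - 2800350)/3030764 = 813451*(1/3030764) = 813451/3030764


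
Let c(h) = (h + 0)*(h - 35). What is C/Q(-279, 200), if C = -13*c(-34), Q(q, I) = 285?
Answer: -10166/95 ≈ -107.01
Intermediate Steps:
c(h) = h*(-35 + h)
C = -30498 (C = -(-442)*(-35 - 34) = -(-442)*(-69) = -13*2346 = -30498)
C/Q(-279, 200) = -30498/285 = -30498*1/285 = -10166/95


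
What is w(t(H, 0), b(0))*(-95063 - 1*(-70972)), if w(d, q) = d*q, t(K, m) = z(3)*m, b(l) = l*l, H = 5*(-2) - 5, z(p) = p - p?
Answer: 0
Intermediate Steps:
z(p) = 0
H = -15 (H = -10 - 5 = -15)
b(l) = l²
t(K, m) = 0 (t(K, m) = 0*m = 0)
w(t(H, 0), b(0))*(-95063 - 1*(-70972)) = (0*0²)*(-95063 - 1*(-70972)) = (0*0)*(-95063 + 70972) = 0*(-24091) = 0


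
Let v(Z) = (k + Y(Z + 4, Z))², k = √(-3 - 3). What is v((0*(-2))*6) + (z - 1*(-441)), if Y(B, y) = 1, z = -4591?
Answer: -4155 + 2*I*√6 ≈ -4155.0 + 4.899*I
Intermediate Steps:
k = I*√6 (k = √(-6) = I*√6 ≈ 2.4495*I)
v(Z) = (1 + I*√6)² (v(Z) = (I*√6 + 1)² = (1 + I*√6)²)
v((0*(-2))*6) + (z - 1*(-441)) = (1 + I*√6)² + (-4591 - 1*(-441)) = (1 + I*√6)² + (-4591 + 441) = (1 + I*√6)² - 4150 = -4150 + (1 + I*√6)²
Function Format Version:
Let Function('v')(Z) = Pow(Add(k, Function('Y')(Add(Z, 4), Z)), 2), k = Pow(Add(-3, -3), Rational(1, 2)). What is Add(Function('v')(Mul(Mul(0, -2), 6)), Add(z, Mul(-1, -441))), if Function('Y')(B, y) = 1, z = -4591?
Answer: Add(-4155, Mul(2, I, Pow(6, Rational(1, 2)))) ≈ Add(-4155.0, Mul(4.8990, I))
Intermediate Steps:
k = Mul(I, Pow(6, Rational(1, 2))) (k = Pow(-6, Rational(1, 2)) = Mul(I, Pow(6, Rational(1, 2))) ≈ Mul(2.4495, I))
Function('v')(Z) = Pow(Add(1, Mul(I, Pow(6, Rational(1, 2)))), 2) (Function('v')(Z) = Pow(Add(Mul(I, Pow(6, Rational(1, 2))), 1), 2) = Pow(Add(1, Mul(I, Pow(6, Rational(1, 2)))), 2))
Add(Function('v')(Mul(Mul(0, -2), 6)), Add(z, Mul(-1, -441))) = Add(Pow(Add(1, Mul(I, Pow(6, Rational(1, 2)))), 2), Add(-4591, Mul(-1, -441))) = Add(Pow(Add(1, Mul(I, Pow(6, Rational(1, 2)))), 2), Add(-4591, 441)) = Add(Pow(Add(1, Mul(I, Pow(6, Rational(1, 2)))), 2), -4150) = Add(-4150, Pow(Add(1, Mul(I, Pow(6, Rational(1, 2)))), 2))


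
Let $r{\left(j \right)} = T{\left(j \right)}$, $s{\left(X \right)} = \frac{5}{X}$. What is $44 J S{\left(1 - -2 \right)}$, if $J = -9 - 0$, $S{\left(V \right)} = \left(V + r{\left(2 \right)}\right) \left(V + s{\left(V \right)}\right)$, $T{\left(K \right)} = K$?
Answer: $-9240$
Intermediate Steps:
$r{\left(j \right)} = j$
$S{\left(V \right)} = \left(2 + V\right) \left(V + \frac{5}{V}\right)$ ($S{\left(V \right)} = \left(V + 2\right) \left(V + \frac{5}{V}\right) = \left(2 + V\right) \left(V + \frac{5}{V}\right)$)
$J = -9$ ($J = -9 + 0 = -9$)
$44 J S{\left(1 - -2 \right)} = 44 \left(-9\right) \left(5 + \left(1 - -2\right)^{2} + 2 \left(1 - -2\right) + \frac{10}{1 - -2}\right) = - 396 \left(5 + \left(1 + 2\right)^{2} + 2 \left(1 + 2\right) + \frac{10}{1 + 2}\right) = - 396 \left(5 + 3^{2} + 2 \cdot 3 + \frac{10}{3}\right) = - 396 \left(5 + 9 + 6 + 10 \cdot \frac{1}{3}\right) = - 396 \left(5 + 9 + 6 + \frac{10}{3}\right) = \left(-396\right) \frac{70}{3} = -9240$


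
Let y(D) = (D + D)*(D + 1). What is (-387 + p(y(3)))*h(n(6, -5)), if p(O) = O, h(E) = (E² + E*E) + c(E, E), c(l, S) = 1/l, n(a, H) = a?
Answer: -52393/2 ≈ -26197.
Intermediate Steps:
y(D) = 2*D*(1 + D) (y(D) = (2*D)*(1 + D) = 2*D*(1 + D))
h(E) = 1/E + 2*E² (h(E) = (E² + E*E) + 1/E = (E² + E²) + 1/E = 2*E² + 1/E = 1/E + 2*E²)
(-387 + p(y(3)))*h(n(6, -5)) = (-387 + 2*3*(1 + 3))*((1 + 2*6³)/6) = (-387 + 2*3*4)*((1 + 2*216)/6) = (-387 + 24)*((1 + 432)/6) = -121*433/2 = -363*433/6 = -52393/2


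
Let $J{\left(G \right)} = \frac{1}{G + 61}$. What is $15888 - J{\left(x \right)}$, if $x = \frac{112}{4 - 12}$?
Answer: $\frac{746735}{47} \approx 15888.0$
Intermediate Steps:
$x = -14$ ($x = \frac{112}{4 - 12} = \frac{112}{-8} = 112 \left(- \frac{1}{8}\right) = -14$)
$J{\left(G \right)} = \frac{1}{61 + G}$
$15888 - J{\left(x \right)} = 15888 - \frac{1}{61 - 14} = 15888 - \frac{1}{47} = \frac{746735}{47}$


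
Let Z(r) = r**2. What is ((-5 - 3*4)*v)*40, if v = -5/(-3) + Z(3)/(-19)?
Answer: -46240/57 ≈ -811.23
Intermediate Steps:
v = 68/57 (v = -5/(-3) + 3**2/(-19) = -5*(-1/3) + 9*(-1/19) = 5/3 - 9/19 = 68/57 ≈ 1.1930)
((-5 - 3*4)*v)*40 = ((-5 - 3*4)*(68/57))*40 = ((-5 - 12)*(68/57))*40 = -17*68/57*40 = -1156/57*40 = -46240/57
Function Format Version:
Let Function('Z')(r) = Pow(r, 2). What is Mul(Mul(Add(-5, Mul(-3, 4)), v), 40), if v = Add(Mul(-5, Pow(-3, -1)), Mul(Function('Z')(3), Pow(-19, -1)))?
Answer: Rational(-46240, 57) ≈ -811.23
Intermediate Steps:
v = Rational(68, 57) (v = Add(Mul(-5, Pow(-3, -1)), Mul(Pow(3, 2), Pow(-19, -1))) = Add(Mul(-5, Rational(-1, 3)), Mul(9, Rational(-1, 19))) = Add(Rational(5, 3), Rational(-9, 19)) = Rational(68, 57) ≈ 1.1930)
Mul(Mul(Add(-5, Mul(-3, 4)), v), 40) = Mul(Mul(Add(-5, Mul(-3, 4)), Rational(68, 57)), 40) = Mul(Mul(Add(-5, -12), Rational(68, 57)), 40) = Mul(Mul(-17, Rational(68, 57)), 40) = Mul(Rational(-1156, 57), 40) = Rational(-46240, 57)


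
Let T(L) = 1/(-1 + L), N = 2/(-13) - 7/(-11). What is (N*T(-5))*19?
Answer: -437/286 ≈ -1.5280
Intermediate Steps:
N = 69/143 (N = 2*(-1/13) - 7*(-1/11) = -2/13 + 7/11 = 69/143 ≈ 0.48252)
(N*T(-5))*19 = (69/(143*(-1 - 5)))*19 = ((69/143)/(-6))*19 = ((69/143)*(-1/6))*19 = -23/286*19 = -437/286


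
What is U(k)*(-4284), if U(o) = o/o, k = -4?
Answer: -4284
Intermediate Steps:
U(o) = 1
U(k)*(-4284) = 1*(-4284) = -4284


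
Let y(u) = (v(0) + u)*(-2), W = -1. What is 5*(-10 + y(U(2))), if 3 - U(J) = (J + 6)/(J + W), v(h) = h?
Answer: 0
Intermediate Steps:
U(J) = 3 - (6 + J)/(-1 + J) (U(J) = 3 - (J + 6)/(J - 1) = 3 - (6 + J)/(-1 + J))
y(u) = -2*u (y(u) = (0 + u)*(-2) = u*(-2) = -2*u)
5*(-10 + y(U(2))) = 5*(-10 - 2*(-9 + 2*2)/(-1 + 2)) = 5*(-10 - 2*(-9 + 4)/1) = 5*(-10 - 2*(-5)) = 5*(-10 + 10) = 5*0 = 0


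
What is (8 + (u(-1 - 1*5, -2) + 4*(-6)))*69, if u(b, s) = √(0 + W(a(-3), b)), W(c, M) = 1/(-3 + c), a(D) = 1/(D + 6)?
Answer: -1104 + 69*I*√6/4 ≈ -1104.0 + 42.254*I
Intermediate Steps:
a(D) = 1/(6 + D)
u(b, s) = I*√6/4 (u(b, s) = √(0 + 1/(-3 + 1/(6 - 3))) = √(0 + 1/(-3 + 1/3)) = √(0 + 1/(-3 + ⅓)) = √(0 + 1/(-8/3)) = √(0 - 3/8) = √(-3/8) = I*√6/4)
(8 + (u(-1 - 1*5, -2) + 4*(-6)))*69 = (8 + (I*√6/4 + 4*(-6)))*69 = (8 + (I*√6/4 - 24))*69 = (8 + (-24 + I*√6/4))*69 = (-16 + I*√6/4)*69 = -1104 + 69*I*√6/4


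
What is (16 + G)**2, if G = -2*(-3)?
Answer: 484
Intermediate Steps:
G = 6
(16 + G)**2 = (16 + 6)**2 = 22**2 = 484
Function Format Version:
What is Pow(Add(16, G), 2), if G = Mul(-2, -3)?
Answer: 484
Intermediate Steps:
G = 6
Pow(Add(16, G), 2) = Pow(Add(16, 6), 2) = Pow(22, 2) = 484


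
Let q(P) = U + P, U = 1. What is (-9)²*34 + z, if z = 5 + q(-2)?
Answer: 2758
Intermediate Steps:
q(P) = 1 + P
z = 4 (z = 5 + (1 - 2) = 5 - 1 = 4)
(-9)²*34 + z = (-9)²*34 + 4 = 81*34 + 4 = 2754 + 4 = 2758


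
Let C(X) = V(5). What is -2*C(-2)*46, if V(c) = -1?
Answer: 92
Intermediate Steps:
C(X) = -1
-2*C(-2)*46 = -2*(-1)*46 = 2*46 = 92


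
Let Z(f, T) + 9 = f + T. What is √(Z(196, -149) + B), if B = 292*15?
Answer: 47*√2 ≈ 66.468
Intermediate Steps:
Z(f, T) = -9 + T + f (Z(f, T) = -9 + (f + T) = -9 + (T + f) = -9 + T + f)
B = 4380
√(Z(196, -149) + B) = √((-9 - 149 + 196) + 4380) = √(38 + 4380) = √4418 = 47*√2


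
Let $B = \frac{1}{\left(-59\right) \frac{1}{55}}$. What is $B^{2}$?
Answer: $\frac{3025}{3481} \approx 0.869$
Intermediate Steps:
$B = - \frac{55}{59}$ ($B = \frac{1}{\left(-59\right) \frac{1}{55}} = \frac{1}{- \frac{59}{55}} = - \frac{55}{59} \approx -0.9322$)
$B^{2} = \left(- \frac{55}{59}\right)^{2} = \frac{3025}{3481}$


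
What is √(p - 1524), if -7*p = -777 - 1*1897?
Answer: I*√1142 ≈ 33.794*I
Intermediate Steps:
p = 382 (p = -(-777 - 1*1897)/7 = -(-777 - 1897)/7 = -⅐*(-2674) = 382)
√(p - 1524) = √(382 - 1524) = √(-1142) = I*√1142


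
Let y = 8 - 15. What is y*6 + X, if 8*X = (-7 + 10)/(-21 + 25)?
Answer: -1341/32 ≈ -41.906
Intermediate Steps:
X = 3/32 (X = ((-7 + 10)/(-21 + 25))/8 = (3/4)/8 = (3*(¼))/8 = (⅛)*(¾) = 3/32 ≈ 0.093750)
y = -7
y*6 + X = -7*6 + 3/32 = -42 + 3/32 = -1341/32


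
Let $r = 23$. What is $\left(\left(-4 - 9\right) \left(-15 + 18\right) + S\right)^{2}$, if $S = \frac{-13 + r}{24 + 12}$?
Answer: $\frac{485809}{324} \approx 1499.4$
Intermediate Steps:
$S = \frac{5}{18}$ ($S = \frac{-13 + 23}{24 + 12} = \frac{10}{36} = 10 \cdot \frac{1}{36} = \frac{5}{18} \approx 0.27778$)
$\left(\left(-4 - 9\right) \left(-15 + 18\right) + S\right)^{2} = \left(\left(-4 - 9\right) \left(-15 + 18\right) + \frac{5}{18}\right)^{2} = \left(\left(-13\right) 3 + \frac{5}{18}\right)^{2} = \left(-39 + \frac{5}{18}\right)^{2} = \left(- \frac{697}{18}\right)^{2} = \frac{485809}{324}$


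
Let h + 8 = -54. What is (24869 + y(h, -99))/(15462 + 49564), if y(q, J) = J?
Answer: 12385/32513 ≈ 0.38092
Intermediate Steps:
h = -62 (h = -8 - 54 = -62)
(24869 + y(h, -99))/(15462 + 49564) = (24869 - 99)/(15462 + 49564) = 24770/65026 = 24770*(1/65026) = 12385/32513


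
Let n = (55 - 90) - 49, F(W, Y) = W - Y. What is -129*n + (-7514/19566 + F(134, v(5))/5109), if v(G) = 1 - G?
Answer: 180526677211/16660449 ≈ 10836.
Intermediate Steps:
n = -84 (n = -35 - 49 = -84)
-129*n + (-7514/19566 + F(134, v(5))/5109) = -129*(-84) + (-7514/19566 + (134 - (1 - 1*5))/5109) = 10836 + (-7514*1/19566 + (134 - (1 - 5))*(1/5109)) = 10836 + (-3757/9783 + (134 - 1*(-4))*(1/5109)) = 10836 + (-3757/9783 + (134 + 4)*(1/5109)) = 10836 + (-3757/9783 + 138*(1/5109)) = 10836 + (-3757/9783 + 46/1703) = 10836 - 5948153/16660449 = 180526677211/16660449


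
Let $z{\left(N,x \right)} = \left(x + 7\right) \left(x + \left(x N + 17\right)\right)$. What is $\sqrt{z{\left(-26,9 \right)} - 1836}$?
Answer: $2 i \sqrt{1291} \approx 71.861 i$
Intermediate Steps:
$z{\left(N,x \right)} = \left(7 + x\right) \left(17 + x + N x\right)$ ($z{\left(N,x \right)} = \left(7 + x\right) \left(x + \left(N x + 17\right)\right) = \left(7 + x\right) \left(x + \left(17 + N x\right)\right) = \left(7 + x\right) \left(17 + x + N x\right)$)
$\sqrt{z{\left(-26,9 \right)} - 1836} = \sqrt{\left(119 + 9^{2} + 24 \cdot 9 - 26 \cdot 9^{2} + 7 \left(-26\right) 9\right) - 1836} = \sqrt{\left(119 + 81 + 216 - 2106 - 1638\right) - 1836} = \sqrt{-3328 - 1836} = \sqrt{-5164} = 2 i \sqrt{1291}$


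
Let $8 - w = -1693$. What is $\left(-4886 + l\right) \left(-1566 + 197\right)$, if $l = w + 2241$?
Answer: $1292336$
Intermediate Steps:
$w = 1701$ ($w = 8 - -1693 = 8 + 1693 = 1701$)
$l = 3942$ ($l = 1701 + 2241 = 3942$)
$\left(-4886 + l\right) \left(-1566 + 197\right) = \left(-4886 + 3942\right) \left(-1566 + 197\right) = \left(-944\right) \left(-1369\right) = 1292336$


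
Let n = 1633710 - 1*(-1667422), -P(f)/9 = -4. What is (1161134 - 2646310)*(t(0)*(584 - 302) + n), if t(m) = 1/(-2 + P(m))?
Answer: -83347163736760/17 ≈ -4.9028e+12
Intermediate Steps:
P(f) = 36 (P(f) = -9*(-4) = 36)
n = 3301132 (n = 1633710 + 1667422 = 3301132)
t(m) = 1/34 (t(m) = 1/(-2 + 36) = 1/34)
(1161134 - 2646310)*(t(0)*(584 - 302) + n) = (1161134 - 2646310)*((584 - 302)/34 + 3301132) = -1485176*((1/34)*282 + 3301132) = -1485176*(141/17 + 3301132) = -1485176*56119385/17 = -83347163736760/17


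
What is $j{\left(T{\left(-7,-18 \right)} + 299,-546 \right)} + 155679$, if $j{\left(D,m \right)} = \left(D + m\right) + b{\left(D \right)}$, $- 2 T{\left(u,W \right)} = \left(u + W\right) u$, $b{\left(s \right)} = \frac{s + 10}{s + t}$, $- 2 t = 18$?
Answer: $\frac{125829931}{810} \approx 1.5535 \cdot 10^{5}$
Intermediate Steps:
$t = -9$ ($t = \left(- \frac{1}{2}\right) 18 = -9$)
$b{\left(s \right)} = \frac{10 + s}{-9 + s}$ ($b{\left(s \right)} = \frac{s + 10}{s - 9} = \frac{10 + s}{-9 + s}$)
$T{\left(u,W \right)} = - \frac{u \left(W + u\right)}{2}$ ($T{\left(u,W \right)} = - \frac{\left(u + W\right) u}{2} = - \frac{\left(W + u\right) u}{2} = - \frac{u \left(W + u\right)}{2}$)
$j{\left(D,m \right)} = D + m + \frac{10 + D}{-9 + D}$ ($j{\left(D,m \right)} = \left(D + m\right) + \frac{10 + D}{-9 + D} = D + m + \frac{10 + D}{-9 + D}$)
$j{\left(T{\left(-7,-18 \right)} + 299,-546 \right)} + 155679 = \frac{10 + \left(\left(- \frac{1}{2}\right) \left(-7\right) \left(-18 - 7\right) + 299\right) + \left(-9 + \left(\left(- \frac{1}{2}\right) \left(-7\right) \left(-18 - 7\right) + 299\right)\right) \left(\left(\left(- \frac{1}{2}\right) \left(-7\right) \left(-18 - 7\right) + 299\right) - 546\right)}{-9 + \left(\left(- \frac{1}{2}\right) \left(-7\right) \left(-18 - 7\right) + 299\right)} + 155679 = \frac{10 + \left(\left(- \frac{1}{2}\right) \left(-7\right) \left(-25\right) + 299\right) + \left(-9 + \left(\left(- \frac{1}{2}\right) \left(-7\right) \left(-25\right) + 299\right)\right) \left(\left(\left(- \frac{1}{2}\right) \left(-7\right) \left(-25\right) + 299\right) - 546\right)}{-9 + \left(\left(- \frac{1}{2}\right) \left(-7\right) \left(-25\right) + 299\right)} + 155679 = \frac{10 + \left(- \frac{175}{2} + 299\right) + \left(-9 + \left(- \frac{175}{2} + 299\right)\right) \left(\left(- \frac{175}{2} + 299\right) - 546\right)}{-9 + \left(- \frac{175}{2} + 299\right)} + 155679 = \frac{10 + \frac{423}{2} + \left(-9 + \frac{423}{2}\right) \left(\frac{423}{2} - 546\right)}{-9 + \frac{423}{2}} + 155679 = \frac{10 + \frac{423}{2} + \frac{405}{2} \left(- \frac{669}{2}\right)}{\frac{405}{2}} + 155679 = \frac{2 \left(10 + \frac{423}{2} - \frac{270945}{4}\right)}{405} + 155679 = \frac{2}{405} \left(- \frac{270059}{4}\right) + 155679 = - \frac{270059}{810} + 155679 = \frac{125829931}{810}$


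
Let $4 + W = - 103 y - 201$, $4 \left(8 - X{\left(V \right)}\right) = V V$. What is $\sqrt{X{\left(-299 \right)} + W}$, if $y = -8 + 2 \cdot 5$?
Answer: $\frac{i \sqrt{91013}}{2} \approx 150.84 i$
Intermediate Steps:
$y = 2$ ($y = -8 + 10 = 2$)
$X{\left(V \right)} = 8 - \frac{V^{2}}{4}$ ($X{\left(V \right)} = 8 - \frac{V V}{4} = 8 - \frac{V^{2}}{4}$)
$W = -411$ ($W = -4 - 407 = -411$)
$\sqrt{X{\left(-299 \right)} + W} = \sqrt{\left(8 - \frac{\left(-299\right)^{2}}{4}\right) - 411} = \sqrt{\left(8 - \frac{89401}{4}\right) - 411} = \sqrt{- \frac{89369}{4} - 411} = \sqrt{- \frac{91013}{4}} = \frac{i \sqrt{91013}}{2}$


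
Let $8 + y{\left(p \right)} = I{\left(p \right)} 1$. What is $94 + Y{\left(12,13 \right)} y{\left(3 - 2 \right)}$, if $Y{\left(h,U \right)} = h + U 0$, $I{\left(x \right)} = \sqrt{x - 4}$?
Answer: $-2 + 12 i \sqrt{3} \approx -2.0 + 20.785 i$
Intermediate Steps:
$I{\left(x \right)} = \sqrt{-4 + x}$
$Y{\left(h,U \right)} = h$ ($Y{\left(h,U \right)} = h + 0 = h$)
$y{\left(p \right)} = -8 + \sqrt{-4 + p}$ ($y{\left(p \right)} = -8 + \sqrt{-4 + p} 1 = -8 + \sqrt{-4 + p}$)
$94 + Y{\left(12,13 \right)} y{\left(3 - 2 \right)} = 94 + 12 \left(-8 + \sqrt{-4 + \left(3 - 2\right)}\right) = 94 + 12 \left(-8 + \sqrt{-4 + 1}\right) = 94 + 12 \left(-8 + \sqrt{-3}\right) = 94 + 12 \left(-8 + i \sqrt{3}\right) = 94 - \left(96 - 12 i \sqrt{3}\right) = -2 + 12 i \sqrt{3}$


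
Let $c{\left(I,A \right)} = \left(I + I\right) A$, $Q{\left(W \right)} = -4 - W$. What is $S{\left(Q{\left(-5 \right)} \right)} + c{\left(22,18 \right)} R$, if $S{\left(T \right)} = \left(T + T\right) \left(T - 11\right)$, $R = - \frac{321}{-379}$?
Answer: $\frac{246652}{379} \approx 650.8$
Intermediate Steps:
$c{\left(I,A \right)} = 2 A I$ ($c{\left(I,A \right)} = 2 I A = 2 A I$)
$R = \frac{321}{379}$ ($R = \left(-321\right) \left(- \frac{1}{379}\right) = \frac{321}{379} \approx 0.84697$)
$S{\left(T \right)} = 2 T \left(-11 + T\right)$
$S{\left(Q{\left(-5 \right)} \right)} + c{\left(22,18 \right)} R = 2 \left(-4 - -5\right) \left(-11 - -1\right) + 2 \cdot 18 \cdot 22 \cdot \frac{321}{379} = 2 \left(-4 + 5\right) \left(-11 + \left(-4 + 5\right)\right) + 792 \cdot \frac{321}{379} = 2 \cdot 1 \left(-11 + 1\right) + \frac{254232}{379} = 2 \cdot 1 \left(-10\right) + \frac{254232}{379} = -20 + \frac{254232}{379} = \frac{246652}{379}$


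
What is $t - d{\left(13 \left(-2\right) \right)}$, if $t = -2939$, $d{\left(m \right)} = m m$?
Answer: $-3615$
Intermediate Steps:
$d{\left(m \right)} = m^{2}$
$t - d{\left(13 \left(-2\right) \right)} = -2939 - \left(13 \left(-2\right)\right)^{2} = -2939 - \left(-26\right)^{2} = -2939 - 676 = -3615$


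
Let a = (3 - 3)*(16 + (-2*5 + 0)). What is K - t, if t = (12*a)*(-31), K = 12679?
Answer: 12679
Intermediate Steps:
a = 0 (a = 0*(16 + (-10 + 0)) = 0*(16 - 10) = 0*6 = 0)
t = 0 (t = (12*0)*(-31) = 0*(-31) = 0)
K - t = 12679 - 1*0 = 12679 + 0 = 12679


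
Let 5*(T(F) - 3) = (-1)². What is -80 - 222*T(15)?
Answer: -3952/5 ≈ -790.40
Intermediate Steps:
T(F) = 16/5 (T(F) = 3 + (⅕)*(-1)² = 3 + (⅕)*1 = 3 + ⅕ = 16/5)
-80 - 222*T(15) = -80 - 222*16/5 = -80 - 3552/5 = -3952/5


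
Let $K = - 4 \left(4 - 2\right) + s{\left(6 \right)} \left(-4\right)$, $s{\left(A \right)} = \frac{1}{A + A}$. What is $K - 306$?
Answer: $- \frac{943}{3} \approx -314.33$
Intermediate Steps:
$s{\left(A \right)} = \frac{1}{2 A}$
$K = - \frac{25}{3}$ ($K = - 4 \left(4 - 2\right) + \frac{1}{2 \cdot 6} \left(-4\right) = \left(-4\right) 2 + \frac{1}{2} \cdot \frac{1}{6} \left(-4\right) = -8 + \frac{1}{12} \left(-4\right) = -8 - \frac{1}{3} = - \frac{25}{3} \approx -8.3333$)
$K - 306 = - \frac{25}{3} - 306 = - \frac{943}{3}$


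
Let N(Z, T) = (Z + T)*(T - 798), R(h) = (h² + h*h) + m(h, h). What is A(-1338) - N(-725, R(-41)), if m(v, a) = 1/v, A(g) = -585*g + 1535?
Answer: -10047128803/1681 ≈ -5.9769e+6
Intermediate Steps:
A(g) = 1535 - 585*g
R(h) = 1/h + 2*h² (R(h) = (h² + h*h) + 1/h = (h² + h²) + 1/h = 2*h² + 1/h = 1/h + 2*h²)
N(Z, T) = (-798 + T)*(T + Z) (N(Z, T) = (T + Z)*(-798 + T) = (-798 + T)*(T + Z))
A(-1338) - N(-725, R(-41)) = (1535 - 585*(-1338)) - (((1 + 2*(-41)³)/(-41))² - 798*(1 + 2*(-41)³)/(-41) - 798*(-725) + ((1 + 2*(-41)³)/(-41))*(-725)) = (1535 + 782730) - ((-(1 + 2*(-68921))/41)² - (-798)*(1 + 2*(-68921))/41 + 578550 - (1 + 2*(-68921))/41*(-725)) = 784265 - ((-(1 - 137842)/41)² - (-798)*(1 - 137842)/41 + 578550 - (1 - 137842)/41*(-725)) = 784265 - ((-1/41*(-137841))² - (-798)*(-137841)/41 + 578550 - 1/41*(-137841)*(-725)) = 784265 - ((137841/41)² - 798*137841/41 + 578550 + (137841/41)*(-725)) = 784265 - (19000141281/1681 - 109997118/41 + 578550 - 99934725/41) = 784265 - 1*11365478268/1681 = 784265 - 11365478268/1681 = -10047128803/1681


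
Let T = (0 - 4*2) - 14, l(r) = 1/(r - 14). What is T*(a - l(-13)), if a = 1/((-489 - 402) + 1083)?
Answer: -803/864 ≈ -0.92940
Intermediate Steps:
l(r) = 1/(-14 + r)
a = 1/192 (a = 1/(-891 + 1083) = 1/192 ≈ 0.0052083)
T = -22 (T = (0 - 8) - 14 = -8 - 14 = -22)
T*(a - l(-13)) = -22*(1/192 - 1/(-14 - 13)) = -22*(1/192 - 1/(-27)) = -22*(1/192 - 1*(-1/27)) = -22*(1/192 + 1/27) = -22*73/1728 = -803/864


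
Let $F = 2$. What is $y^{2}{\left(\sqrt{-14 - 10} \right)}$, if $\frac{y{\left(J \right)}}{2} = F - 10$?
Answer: $256$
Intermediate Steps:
$y{\left(J \right)} = -16$ ($y{\left(J \right)} = 2 \left(2 - 10\right) = 2 \left(-8\right) = -16$)
$y^{2}{\left(\sqrt{-14 - 10} \right)} = \left(-16\right)^{2} = 256$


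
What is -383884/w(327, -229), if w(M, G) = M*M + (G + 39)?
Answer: -383884/106739 ≈ -3.5965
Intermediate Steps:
w(M, G) = 39 + G + M**2 (w(M, G) = M**2 + (39 + G) = 39 + G + M**2)
-383884/w(327, -229) = -383884/(39 - 229 + 327**2) = -383884/(39 - 229 + 106929) = -383884/106739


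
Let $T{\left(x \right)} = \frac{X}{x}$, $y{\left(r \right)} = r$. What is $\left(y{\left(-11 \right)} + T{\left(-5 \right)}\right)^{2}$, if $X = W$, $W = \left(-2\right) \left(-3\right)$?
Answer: $\frac{3721}{25} \approx 148.84$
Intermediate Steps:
$W = 6$
$X = 6$
$T{\left(x \right)} = \frac{6}{x}$
$\left(y{\left(-11 \right)} + T{\left(-5 \right)}\right)^{2} = \left(-11 + \frac{6}{-5}\right)^{2} = \left(-11 + 6 \left(- \frac{1}{5}\right)\right)^{2} = \left(-11 - \frac{6}{5}\right)^{2} = \left(- \frac{61}{5}\right)^{2} = \frac{3721}{25}$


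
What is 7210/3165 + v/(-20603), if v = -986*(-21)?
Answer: 16602628/13041699 ≈ 1.2730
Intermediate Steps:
v = 20706
7210/3165 + v/(-20603) = 7210/3165 + 20706/(-20603) = 7210*(1/3165) + 20706*(-1/20603) = 1442/633 - 20706/20603 = 16602628/13041699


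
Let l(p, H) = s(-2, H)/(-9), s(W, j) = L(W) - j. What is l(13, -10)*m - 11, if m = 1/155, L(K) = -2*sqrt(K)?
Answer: -3071/279 + 2*I*sqrt(2)/1395 ≈ -11.007 + 0.0020275*I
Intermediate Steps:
s(W, j) = -j - 2*sqrt(W) (s(W, j) = -2*sqrt(W) - j = -j - 2*sqrt(W))
m = 1/155 ≈ 0.0064516
l(p, H) = H/9 + 2*I*sqrt(2)/9 (l(p, H) = (-H - 2*I*sqrt(2))/(-9) = (-H - 2*I*sqrt(2))*(-1/9) = H/9 + 2*I*sqrt(2)/9)
l(13, -10)*m - 11 = ((1/9)*(-10) + 2*I*sqrt(2)/9)*(1/155) - 11 = (-10/9 + 2*I*sqrt(2)/9)*(1/155) - 11 = (-2/279 + 2*I*sqrt(2)/1395) - 11 = -3071/279 + 2*I*sqrt(2)/1395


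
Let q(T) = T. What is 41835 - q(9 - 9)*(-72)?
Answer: 41835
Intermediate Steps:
41835 - q(9 - 9)*(-72) = 41835 - (9 - 9)*(-72) = 41835 - 0*(-72) = 41835 - 1*0 = 41835 + 0 = 41835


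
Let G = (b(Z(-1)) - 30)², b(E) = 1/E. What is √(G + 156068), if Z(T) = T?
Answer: √157029 ≈ 396.27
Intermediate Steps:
G = 961 (G = (1/(-1) - 30)² = (-1 - 30)² = (-31)² = 961)
√(G + 156068) = √(961 + 156068) = √157029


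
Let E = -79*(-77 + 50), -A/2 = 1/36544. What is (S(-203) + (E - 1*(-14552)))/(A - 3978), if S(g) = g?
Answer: -301159104/72686017 ≈ -4.1433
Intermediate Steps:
A = -1/18272 (A = -2/36544 = -2*1/36544 = -1/18272 ≈ -5.4729e-5)
E = 2133 (E = -79*(-27) = 2133)
(S(-203) + (E - 1*(-14552)))/(A - 3978) = (-203 + (2133 - 1*(-14552)))/(-1/18272 - 3978) = (-203 + (2133 + 14552))/(-72686017/18272) = (-203 + 16685)*(-18272/72686017) = 16482*(-18272/72686017) = -301159104/72686017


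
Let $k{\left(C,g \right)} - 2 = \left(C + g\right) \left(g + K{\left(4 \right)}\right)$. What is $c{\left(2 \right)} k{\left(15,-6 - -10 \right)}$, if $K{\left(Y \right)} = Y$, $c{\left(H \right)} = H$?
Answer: $308$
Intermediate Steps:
$k{\left(C,g \right)} = 2 + \left(4 + g\right) \left(C + g\right)$ ($k{\left(C,g \right)} = 2 + \left(C + g\right) \left(g + 4\right) = 2 + \left(C + g\right) \left(4 + g\right) = 2 + \left(4 + g\right) \left(C + g\right)$)
$c{\left(2 \right)} k{\left(15,-6 - -10 \right)} = 2 \left(2 + \left(-6 - -10\right)^{2} + 4 \cdot 15 + 4 \left(-6 - -10\right) + 15 \left(-6 - -10\right)\right) = 2 \left(2 + \left(-6 + 10\right)^{2} + 60 + 4 \left(-6 + 10\right) + 15 \left(-6 + 10\right)\right) = 2 \left(2 + 4^{2} + 60 + 4 \cdot 4 + 15 \cdot 4\right) = 2 \left(2 + 16 + 60 + 16 + 60\right) = 2 \cdot 154 = 308$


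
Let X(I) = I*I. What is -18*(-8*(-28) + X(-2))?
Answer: -4104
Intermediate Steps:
X(I) = I**2
-18*(-8*(-28) + X(-2)) = -18*(-8*(-28) + (-2)**2) = -18*(224 + 4) = -18*228 = -4104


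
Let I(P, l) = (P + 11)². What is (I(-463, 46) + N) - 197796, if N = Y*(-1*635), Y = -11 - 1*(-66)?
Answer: -28417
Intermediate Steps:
Y = 55 (Y = -11 + 66 = 55)
I(P, l) = (11 + P)²
N = -34925 (N = 55*(-1*635) = 55*(-635) = -34925)
(I(-463, 46) + N) - 197796 = ((11 - 463)² - 34925) - 197796 = ((-452)² - 34925) - 197796 = (204304 - 34925) - 197796 = 169379 - 197796 = -28417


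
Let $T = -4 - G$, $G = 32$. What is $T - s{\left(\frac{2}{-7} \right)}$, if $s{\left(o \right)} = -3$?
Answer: $-33$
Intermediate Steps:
$T = -36$ ($T = -4 - 32 = -36$)
$T - s{\left(\frac{2}{-7} \right)} = -36 - -3 = -36 + 3 = -33$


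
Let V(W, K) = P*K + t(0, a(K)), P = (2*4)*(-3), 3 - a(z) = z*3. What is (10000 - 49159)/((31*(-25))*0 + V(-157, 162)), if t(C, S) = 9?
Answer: 4351/431 ≈ 10.095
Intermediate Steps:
a(z) = 3 - 3*z (a(z) = 3 - z*3 = 3 - 3*z)
P = -24 (P = 8*(-3) = -24)
V(W, K) = 9 - 24*K (V(W, K) = -24*K + 9 = 9 - 24*K)
(10000 - 49159)/((31*(-25))*0 + V(-157, 162)) = (10000 - 49159)/((31*(-25))*0 + (9 - 24*162)) = -39159/(-775*0 + (9 - 3888)) = -39159/(0 - 3879) = -39159/(-3879) = -39159*(-1/3879) = 4351/431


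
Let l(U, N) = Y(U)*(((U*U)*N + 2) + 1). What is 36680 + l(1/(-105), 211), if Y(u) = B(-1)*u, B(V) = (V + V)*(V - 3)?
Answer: 42461418712/1157625 ≈ 36680.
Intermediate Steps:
B(V) = 2*V*(-3 + V) (B(V) = (2*V)*(-3 + V) = 2*V*(-3 + V))
Y(u) = 8*u (Y(u) = (2*(-1)*(-3 - 1))*u = (2*(-1)*(-4))*u = 8*u)
l(U, N) = 8*U*(3 + N*U**2) (l(U, N) = (8*U)*(((U*U)*N + 2) + 1) = (8*U)*((U**2*N + 2) + 1) = (8*U)*((N*U**2 + 2) + 1) = (8*U)*((2 + N*U**2) + 1) = (8*U)*(3 + N*U**2) = 8*U*(3 + N*U**2))
36680 + l(1/(-105), 211) = 36680 + 8*(3 + 211*(1/(-105))**2)/(-105) = 36680 + 8*(-1/105)*(3 + 211*(-1/105)**2) = 36680 + 8*(-1/105)*(3 + 211*(1/11025)) = 36680 + 8*(-1/105)*(3 + 211/11025) = 36680 + 8*(-1/105)*(33286/11025) = 36680 - 266288/1157625 = 42461418712/1157625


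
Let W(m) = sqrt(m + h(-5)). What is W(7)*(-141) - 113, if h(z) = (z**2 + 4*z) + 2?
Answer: -113 - 141*sqrt(14) ≈ -640.57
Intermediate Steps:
h(z) = 2 + z**2 + 4*z
W(m) = sqrt(7 + m) (W(m) = sqrt(m + (2 + (-5)**2 + 4*(-5))) = sqrt(m + (2 + 25 - 20)) = sqrt(m + 7) = sqrt(7 + m))
W(7)*(-141) - 113 = sqrt(7 + 7)*(-141) - 113 = sqrt(14)*(-141) - 113 = -141*sqrt(14) - 113 = -113 - 141*sqrt(14)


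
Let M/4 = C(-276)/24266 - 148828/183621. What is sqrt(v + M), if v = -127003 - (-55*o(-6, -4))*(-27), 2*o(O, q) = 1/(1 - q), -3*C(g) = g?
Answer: I*sqrt(2524489638066017040401598)/4455747186 ≈ 356.59*I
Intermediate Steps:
C(g) = -g/3
o(O, q) = 1/(2*(1 - q))
M = -7189134232/2227873593 (M = 4*(-1/3*(-276)/24266 - 148828/183621) = 4*(92*(1/24266) - 148828*1/183621) = 4*(46/12133 - 148828/183621) = 4*(-1797283558/2227873593) = -7189134232/2227873593 ≈ -3.2269)
v = -254303/2 (v = -127003 - (-(-55)/(-2 + 2*(-4)))*(-27) = -127003 - (-(-55)/(-2 - 8))*(-27) = -127003 - (-(-55)/(-10))*(-27) = -127003 - (-(-55)*(-1)/10)*(-27) = -127003 - (-55*1/10)*(-27) = -127003 - (-11)*(-27)/2 = -127003 - 1*297/2 = -127003 - 297/2 = -254303/2 ≈ -1.2715e+5)
sqrt(v + M) = sqrt(-254303/2 - 7189134232/2227873593) = sqrt(-566569316589143/4455747186) = I*sqrt(2524489638066017040401598)/4455747186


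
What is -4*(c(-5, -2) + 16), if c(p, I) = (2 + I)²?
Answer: -64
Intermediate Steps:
-4*(c(-5, -2) + 16) = -4*((2 - 2)² + 16) = -4*(0² + 16) = -4*(0 + 16) = -4*16 = -64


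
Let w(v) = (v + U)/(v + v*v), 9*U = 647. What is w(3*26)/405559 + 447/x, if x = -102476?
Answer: -456979920305/104765365180476 ≈ -0.0043619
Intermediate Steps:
U = 647/9 (U = (⅑)*647 = 647/9 ≈ 71.889)
w(v) = (647/9 + v)/(v + v²) (w(v) = (v + 647/9)/(v + v*v) = (647/9 + v)/(v + v²))
w(3*26)/405559 + 447/x = ((647/9 + 3*26)/(((3*26))*(1 + 3*26)))/405559 + 447/(-102476) = ((647/9 + 78)/(78*(1 + 78)))*(1/405559) + 447*(-1/102476) = ((1/78)*(1349/9)/79)*(1/405559) - 447/102476 = ((1/78)*(1/79)*(1349/9))*(1/405559) - 447/102476 = (1349/55458)*(1/405559) - 447/102476 = 1349/22491491022 - 447/102476 = -456979920305/104765365180476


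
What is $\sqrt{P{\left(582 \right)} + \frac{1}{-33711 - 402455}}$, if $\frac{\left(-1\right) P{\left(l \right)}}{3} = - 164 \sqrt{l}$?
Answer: $\frac{\sqrt{-436166 + 93598463541552 \sqrt{582}}}{436166} \approx 108.95$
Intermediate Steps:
$P{\left(l \right)} = 492 \sqrt{l}$ ($P{\left(l \right)} = - 3 \left(- 164 \sqrt{l}\right) = 492 \sqrt{l}$)
$\sqrt{P{\left(582 \right)} + \frac{1}{-33711 - 402455}} = \sqrt{492 \sqrt{582} + \frac{1}{-33711 - 402455}} = \sqrt{492 \sqrt{582} + \frac{1}{-436166}} = \sqrt{492 \sqrt{582} - \frac{1}{436166}} = \sqrt{- \frac{1}{436166} + 492 \sqrt{582}}$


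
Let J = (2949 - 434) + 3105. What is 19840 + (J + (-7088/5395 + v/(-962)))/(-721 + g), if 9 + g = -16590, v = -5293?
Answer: 137184680479317/6914663600 ≈ 19840.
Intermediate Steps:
J = 5620 (J = 2515 + 3105 = 5620)
g = -16599 (g = -9 - 16590 = -16599)
19840 + (J + (-7088/5395 + v/(-962)))/(-721 + g) = 19840 + (5620 + (-7088/5395 - 5293/(-962)))/(-721 - 16599) = 19840 + (5620 + (-7088*1/5395 - 5293*(-1/962)))/(-17320) = 19840 + (5620 + (-7088/5395 + 5293/962))*(-1/17320) = 19840 + (5620 + 1672083/399230)*(-1/17320) = 19840 + (2245344683/399230)*(-1/17320) = 19840 - 2245344683/6914663600 = 137184680479317/6914663600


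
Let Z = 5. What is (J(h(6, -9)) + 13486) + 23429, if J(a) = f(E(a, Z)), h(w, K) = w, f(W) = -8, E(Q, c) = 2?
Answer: 36907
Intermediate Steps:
J(a) = -8
(J(h(6, -9)) + 13486) + 23429 = (-8 + 13486) + 23429 = 13478 + 23429 = 36907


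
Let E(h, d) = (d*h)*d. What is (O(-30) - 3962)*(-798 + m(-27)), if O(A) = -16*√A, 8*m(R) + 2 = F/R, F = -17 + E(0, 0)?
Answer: 341534305/108 + 344810*I*√30/27 ≈ 3.1624e+6 + 69948.0*I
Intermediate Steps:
E(h, d) = h*d²
F = -17 (F = -17 + 0*0² = -17 + 0*0 = -17 + 0 = -17)
m(R) = -¼ - 17/(8*R) (m(R) = -¼ + (-17/R)/8 = -¼ - 17/(8*R))
(O(-30) - 3962)*(-798 + m(-27)) = (-16*I*√30 - 3962)*(-798 + (⅛)*(-17 - 2*(-27))/(-27)) = (-16*I*√30 - 3962)*(-798 + (⅛)*(-1/27)*(-17 + 54)) = (-16*I*√30 - 3962)*(-798 + (⅛)*(-1/27)*37) = (-3962 - 16*I*√30)*(-798 - 37/216) = (-3962 - 16*I*√30)*(-172405/216) = 341534305/108 + 344810*I*√30/27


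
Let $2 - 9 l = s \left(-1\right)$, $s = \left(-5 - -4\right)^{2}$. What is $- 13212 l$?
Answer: $-4404$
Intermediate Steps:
$s = 1$ ($s = \left(-5 + 4\right)^{2} = \left(-1\right)^{2} = 1$)
$l = \frac{1}{3}$ ($l = \frac{2}{9} - \frac{1 \left(-1\right)}{9} = \frac{2}{9} - - \frac{1}{9} = \frac{2}{9} + \frac{1}{9} = \frac{1}{3} \approx 0.33333$)
$- 13212 l = \left(-13212\right) \frac{1}{3} = -4404$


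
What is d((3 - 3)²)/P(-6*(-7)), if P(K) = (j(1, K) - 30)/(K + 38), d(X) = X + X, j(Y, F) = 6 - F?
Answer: 0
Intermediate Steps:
d(X) = 2*X
P(K) = (-24 - K)/(38 + K) (P(K) = ((6 - K) - 30)/(K + 38) = (-24 - K)/(38 + K))
d((3 - 3)²)/P(-6*(-7)) = (2*(3 - 3)²)/(((-24 - (-6)*(-7))/(38 - 6*(-7)))) = (2*0²)/(((-24 - 1*42)/(38 + 42))) = (2*0)/(((-24 - 42)/80)) = 0/(((1/80)*(-66))) = 0/(-33/40) = 0*(-40/33) = 0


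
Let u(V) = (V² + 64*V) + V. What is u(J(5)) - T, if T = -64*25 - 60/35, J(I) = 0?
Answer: 11212/7 ≈ 1601.7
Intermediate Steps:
u(V) = V² + 65*V
T = -11212/7 (T = -1600 - 60*1/35 = -1600 - 12/7 = -11212/7 ≈ -1601.7)
u(J(5)) - T = 0*(65 + 0) - 1*(-11212/7) = 0*65 + 11212/7 = 0 + 11212/7 = 11212/7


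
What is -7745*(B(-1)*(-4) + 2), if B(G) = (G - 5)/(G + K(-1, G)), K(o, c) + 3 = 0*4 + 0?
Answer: 30980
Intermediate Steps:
K(o, c) = -3 (K(o, c) = -3 + (0*4 + 0) = -3 + (0 + 0) = -3 + 0 = -3)
B(G) = (-5 + G)/(-3 + G) (B(G) = (G - 5)/(G - 3) = (-5 + G)/(-3 + G))
-7745*(B(-1)*(-4) + 2) = -7745*(((-5 - 1)/(-3 - 1))*(-4) + 2) = -7745*((-6/(-4))*(-4) + 2) = -7745*(-¼*(-6)*(-4) + 2) = -7745*((3/2)*(-4) + 2) = -7745*(-6 + 2) = -7745*(-4) = 30980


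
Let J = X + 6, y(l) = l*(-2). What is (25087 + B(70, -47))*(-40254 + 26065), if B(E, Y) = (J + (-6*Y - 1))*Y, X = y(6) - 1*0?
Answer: -172566618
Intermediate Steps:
y(l) = -2*l
X = -12 (X = -2*6 - 1*0 = -12 + 0 = -12)
J = -6 (J = -12 + 6 = -6)
B(E, Y) = Y*(-7 - 6*Y) (B(E, Y) = (-6 + (-6*Y - 1))*Y = (-6 + (-1 - 6*Y))*Y = (-7 - 6*Y)*Y = Y*(-7 - 6*Y))
(25087 + B(70, -47))*(-40254 + 26065) = (25087 - 1*(-47)*(7 + 6*(-47)))*(-40254 + 26065) = (25087 - 1*(-47)*(7 - 282))*(-14189) = (25087 - 1*(-47)*(-275))*(-14189) = (25087 - 12925)*(-14189) = 12162*(-14189) = -172566618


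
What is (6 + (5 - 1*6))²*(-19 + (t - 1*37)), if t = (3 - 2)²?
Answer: -1375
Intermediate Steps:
t = 1 (t = 1² = 1)
(6 + (5 - 1*6))²*(-19 + (t - 1*37)) = (6 + (5 - 1*6))²*(-19 + (1 - 1*37)) = (6 + (5 - 6))²*(-19 + (1 - 37)) = (6 - 1)²*(-19 - 36) = 5²*(-55) = 25*(-55) = -1375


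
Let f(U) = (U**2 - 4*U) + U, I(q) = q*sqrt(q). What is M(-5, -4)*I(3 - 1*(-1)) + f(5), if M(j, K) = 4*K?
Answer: -118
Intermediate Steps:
I(q) = q**(3/2)
f(U) = U**2 - 3*U
M(-5, -4)*I(3 - 1*(-1)) + f(5) = (4*(-4))*(3 - 1*(-1))**(3/2) + 5*(-3 + 5) = -16*(3 + 1)**(3/2) + 5*2 = -16*4**(3/2) + 10 = -16*8 + 10 = -128 + 10 = -118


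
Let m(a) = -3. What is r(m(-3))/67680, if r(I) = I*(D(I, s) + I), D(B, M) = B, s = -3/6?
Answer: 1/3760 ≈ 0.00026596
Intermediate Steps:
s = -1/2 (s = -3*1/6 = -1/2 ≈ -0.50000)
r(I) = 2*I**2 (r(I) = I*(I + I) = I*(2*I) = 2*I**2)
r(m(-3))/67680 = (2*(-3)**2)/67680 = (2*9)*(1/67680) = 18*(1/67680) = 1/3760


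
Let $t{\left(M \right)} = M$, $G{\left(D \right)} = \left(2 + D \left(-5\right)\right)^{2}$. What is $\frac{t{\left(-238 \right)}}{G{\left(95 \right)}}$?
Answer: $- \frac{238}{223729} \approx -0.0010638$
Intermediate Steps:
$G{\left(D \right)} = \left(2 - 5 D\right)^{2}$
$\frac{t{\left(-238 \right)}}{G{\left(95 \right)}} = - \frac{238}{\left(-2 + 5 \cdot 95\right)^{2}} = - \frac{238}{\left(-2 + 475\right)^{2}} = - \frac{238}{473^{2}} = - \frac{238}{223729}$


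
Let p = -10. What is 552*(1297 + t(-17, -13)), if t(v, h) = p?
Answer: 710424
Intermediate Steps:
t(v, h) = -10
552*(1297 + t(-17, -13)) = 552*(1297 - 10) = 552*1287 = 710424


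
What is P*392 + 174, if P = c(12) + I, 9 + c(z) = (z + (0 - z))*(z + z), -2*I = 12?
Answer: -5706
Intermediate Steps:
I = -6 (I = -½*12 = -6)
c(z) = -9 (c(z) = -9 + (z + (0 - z))*(z + z) = -9 + (z - z)*(2*z) = -9 + 0*(2*z) = -9 + 0 = -9)
P = -15 (P = -9 - 6 = -15)
P*392 + 174 = -15*392 + 174 = -5880 + 174 = -5706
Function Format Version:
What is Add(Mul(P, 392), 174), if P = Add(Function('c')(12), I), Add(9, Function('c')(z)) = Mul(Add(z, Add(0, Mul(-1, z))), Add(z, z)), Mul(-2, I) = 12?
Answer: -5706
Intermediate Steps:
I = -6 (I = Mul(Rational(-1, 2), 12) = -6)
Function('c')(z) = -9 (Function('c')(z) = Add(-9, Mul(Add(z, Add(0, Mul(-1, z))), Add(z, z))) = Add(-9, Mul(Add(z, Mul(-1, z)), Mul(2, z))) = Add(-9, Mul(0, Mul(2, z))) = Add(-9, 0) = -9)
P = -15 (P = Add(-9, -6) = -15)
Add(Mul(P, 392), 174) = Add(Mul(-15, 392), 174) = Add(-5880, 174) = -5706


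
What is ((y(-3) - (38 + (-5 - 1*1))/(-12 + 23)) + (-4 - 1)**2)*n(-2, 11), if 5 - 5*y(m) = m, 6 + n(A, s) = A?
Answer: -10424/55 ≈ -189.53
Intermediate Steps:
n(A, s) = -6 + A
y(m) = 1 - m/5
((y(-3) - (38 + (-5 - 1*1))/(-12 + 23)) + (-4 - 1)**2)*n(-2, 11) = (((1 - 1/5*(-3)) - (38 + (-5 - 1*1))/(-12 + 23)) + (-4 - 1)**2)*(-6 - 2) = (((1 + 3/5) - (38 + (-5 - 1))/11) + (-5)**2)*(-8) = ((8/5 - (38 - 6)/11) + 25)*(-8) = ((8/5 - 32/11) + 25)*(-8) = (-72/55 + 25)*(-8) = (1303/55)*(-8) = -10424/55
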